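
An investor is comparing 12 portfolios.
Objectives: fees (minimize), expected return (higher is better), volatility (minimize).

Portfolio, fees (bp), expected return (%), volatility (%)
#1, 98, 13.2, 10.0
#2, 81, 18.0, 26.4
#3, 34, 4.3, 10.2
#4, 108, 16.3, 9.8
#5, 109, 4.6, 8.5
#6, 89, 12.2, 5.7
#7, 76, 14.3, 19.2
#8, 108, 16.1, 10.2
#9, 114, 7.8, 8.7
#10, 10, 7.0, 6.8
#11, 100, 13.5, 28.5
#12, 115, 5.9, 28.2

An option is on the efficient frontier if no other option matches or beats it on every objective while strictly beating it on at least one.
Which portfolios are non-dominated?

#1: not dominated.
#2: not dominated (best expected return).
#3: dominated by #10 (fees 10≤34, expected return 7.0≥4.3, volatility 6.8≤10.2).
#4: not dominated.
#5: dominated by #6 (fees 89≤109, expected return 12.2≥4.6, volatility 5.7≤8.5).
#6: not dominated (best volatility).
#7: not dominated.
#8: dominated by #4 (fees 108≤108, expected return 16.3≥16.1, volatility 9.8≤10.2).
#9: dominated by #6 (fees 89≤114, expected return 12.2≥7.8, volatility 5.7≤8.7).
#10: not dominated (best fees).
#11: dominated by #2 (fees 81≤100, expected return 18.0≥13.5, volatility 26.4≤28.5).
#12: dominated by #1 (fees 98≤115, expected return 13.2≥5.9, volatility 10.0≤28.2).

#1, #2, #4, #6, #7, #10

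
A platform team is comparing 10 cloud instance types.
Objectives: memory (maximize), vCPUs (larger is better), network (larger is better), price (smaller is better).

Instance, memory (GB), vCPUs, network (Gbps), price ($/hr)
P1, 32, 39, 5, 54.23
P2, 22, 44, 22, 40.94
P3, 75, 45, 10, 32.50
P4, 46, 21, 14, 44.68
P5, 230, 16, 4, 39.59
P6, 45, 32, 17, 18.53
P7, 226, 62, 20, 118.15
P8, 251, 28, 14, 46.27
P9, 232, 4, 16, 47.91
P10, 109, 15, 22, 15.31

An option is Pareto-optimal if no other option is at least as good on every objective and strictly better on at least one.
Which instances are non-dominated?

P1: dominated by P3 (memory 75≥32, vCPUs 45≥39, network 10≥5, price 32.50≤54.23).
P2: not dominated.
P3: not dominated.
P4: not dominated.
P5: not dominated.
P6: not dominated.
P7: not dominated (best vCPUs).
P8: not dominated (best memory).
P9: not dominated.
P10: not dominated (best price).

P2, P3, P4, P5, P6, P7, P8, P9, P10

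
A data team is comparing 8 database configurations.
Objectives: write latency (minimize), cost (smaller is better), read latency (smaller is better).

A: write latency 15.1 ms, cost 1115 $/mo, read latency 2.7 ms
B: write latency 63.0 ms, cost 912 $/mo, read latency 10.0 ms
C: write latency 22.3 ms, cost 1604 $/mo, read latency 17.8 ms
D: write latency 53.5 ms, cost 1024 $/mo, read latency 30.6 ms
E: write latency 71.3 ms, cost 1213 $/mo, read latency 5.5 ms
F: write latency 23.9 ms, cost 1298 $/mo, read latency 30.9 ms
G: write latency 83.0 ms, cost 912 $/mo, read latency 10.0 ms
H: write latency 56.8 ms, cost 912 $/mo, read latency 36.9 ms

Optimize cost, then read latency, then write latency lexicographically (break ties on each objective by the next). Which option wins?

B

First minimize cost: best is 912, kept {B, G, H}.
Then minimize read latency: best is 10.0, kept {B, G}.
Then minimize write latency: best is 63.0, kept {B}.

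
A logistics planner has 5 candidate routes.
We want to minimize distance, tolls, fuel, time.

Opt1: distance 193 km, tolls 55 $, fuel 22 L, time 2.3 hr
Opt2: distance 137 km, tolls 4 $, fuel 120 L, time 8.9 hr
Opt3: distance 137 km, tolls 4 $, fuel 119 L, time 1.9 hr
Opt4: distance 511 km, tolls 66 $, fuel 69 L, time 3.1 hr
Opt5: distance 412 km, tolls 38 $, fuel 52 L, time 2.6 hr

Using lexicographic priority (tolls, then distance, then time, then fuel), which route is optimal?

Opt3

First minimize tolls: best is 4, kept {Opt2, Opt3}.
Then minimize distance: best is 137, kept {Opt2, Opt3}.
Then minimize time: best is 1.9, kept {Opt3}.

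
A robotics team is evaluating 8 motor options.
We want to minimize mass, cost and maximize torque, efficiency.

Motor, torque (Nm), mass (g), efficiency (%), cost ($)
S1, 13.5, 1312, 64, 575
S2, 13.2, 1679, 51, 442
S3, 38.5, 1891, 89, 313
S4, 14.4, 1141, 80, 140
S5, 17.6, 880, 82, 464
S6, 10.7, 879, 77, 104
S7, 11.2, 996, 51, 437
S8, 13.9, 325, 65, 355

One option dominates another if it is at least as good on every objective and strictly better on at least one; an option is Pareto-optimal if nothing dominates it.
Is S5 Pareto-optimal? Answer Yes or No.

S1: worse on torque (13.5 vs 17.6).
S2: worse on torque (13.2 vs 17.6).
S3: worse on mass (1891 vs 880).
S4: worse on torque (14.4 vs 17.6).
S6: worse on torque (10.7 vs 17.6).
S7: worse on torque (11.2 vs 17.6).
S8: worse on torque (13.9 vs 17.6).
No option is at least as good as S5 on every objective and strictly better on one.

Yes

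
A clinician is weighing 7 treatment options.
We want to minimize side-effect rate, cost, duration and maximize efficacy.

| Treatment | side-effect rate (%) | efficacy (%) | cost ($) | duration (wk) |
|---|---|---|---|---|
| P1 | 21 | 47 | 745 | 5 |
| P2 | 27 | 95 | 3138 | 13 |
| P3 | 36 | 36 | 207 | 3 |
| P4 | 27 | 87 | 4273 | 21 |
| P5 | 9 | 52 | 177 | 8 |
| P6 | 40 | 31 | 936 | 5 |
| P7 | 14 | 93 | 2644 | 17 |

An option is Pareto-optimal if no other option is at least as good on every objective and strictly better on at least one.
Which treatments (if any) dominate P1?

none

P2: worse on side-effect rate (27 vs 21).
P3: worse on side-effect rate (36 vs 21).
P4: worse on side-effect rate (27 vs 21).
P5: worse on duration (8 vs 5).
P6: worse on side-effect rate (40 vs 21).
P7: worse on cost (2644 vs 745).
No option dominates P1.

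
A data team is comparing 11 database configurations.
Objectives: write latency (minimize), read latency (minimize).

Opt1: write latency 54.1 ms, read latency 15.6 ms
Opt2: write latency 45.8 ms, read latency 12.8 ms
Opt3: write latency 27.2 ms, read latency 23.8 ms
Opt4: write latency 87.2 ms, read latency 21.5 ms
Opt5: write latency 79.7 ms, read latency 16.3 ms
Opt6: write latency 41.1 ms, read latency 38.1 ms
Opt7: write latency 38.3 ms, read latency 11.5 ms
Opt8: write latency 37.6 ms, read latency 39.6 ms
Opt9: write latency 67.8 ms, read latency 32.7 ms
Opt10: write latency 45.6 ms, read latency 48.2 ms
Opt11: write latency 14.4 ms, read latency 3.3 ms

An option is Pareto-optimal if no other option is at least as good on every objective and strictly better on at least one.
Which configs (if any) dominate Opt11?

Opt1: worse on write latency (54.1 vs 14.4).
Opt2: worse on write latency (45.8 vs 14.4).
Opt3: worse on write latency (27.2 vs 14.4).
Opt4: worse on write latency (87.2 vs 14.4).
Opt5: worse on write latency (79.7 vs 14.4).
Opt6: worse on write latency (41.1 vs 14.4).
Opt7: worse on write latency (38.3 vs 14.4).
Opt8: worse on write latency (37.6 vs 14.4).
Opt9: worse on write latency (67.8 vs 14.4).
Opt10: worse on write latency (45.6 vs 14.4).
No option dominates Opt11.

none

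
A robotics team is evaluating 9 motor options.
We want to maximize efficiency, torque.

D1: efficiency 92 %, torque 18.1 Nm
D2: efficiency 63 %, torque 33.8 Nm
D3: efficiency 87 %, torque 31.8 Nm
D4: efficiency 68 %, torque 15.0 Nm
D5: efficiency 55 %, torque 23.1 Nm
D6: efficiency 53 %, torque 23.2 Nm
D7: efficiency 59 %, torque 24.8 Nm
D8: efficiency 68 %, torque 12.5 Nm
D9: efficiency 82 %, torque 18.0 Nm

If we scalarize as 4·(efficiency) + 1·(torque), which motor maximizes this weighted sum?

D1: 4·92 + 1·18.1 = 386.1
D2: 4·63 + 1·33.8 = 285.8
D3: 4·87 + 1·31.8 = 379.8
D4: 4·68 + 1·15.0 = 287.0
D5: 4·55 + 1·23.1 = 243.1
D6: 4·53 + 1·23.2 = 235.2
D7: 4·59 + 1·24.8 = 260.8
D8: 4·68 + 1·12.5 = 284.5
D9: 4·82 + 1·18.0 = 346.0
Highest: D1 at 386.1.

D1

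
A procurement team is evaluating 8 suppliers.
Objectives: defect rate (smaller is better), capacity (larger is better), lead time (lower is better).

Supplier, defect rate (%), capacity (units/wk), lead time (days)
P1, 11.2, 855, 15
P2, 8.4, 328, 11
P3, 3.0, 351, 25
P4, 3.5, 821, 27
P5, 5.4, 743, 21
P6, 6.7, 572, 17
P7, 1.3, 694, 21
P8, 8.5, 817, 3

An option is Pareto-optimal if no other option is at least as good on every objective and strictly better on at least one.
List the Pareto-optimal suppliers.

P1, P2, P4, P5, P6, P7, P8

P1: not dominated (best capacity).
P2: not dominated.
P3: dominated by P7 (defect rate 1.3≤3.0, capacity 694≥351, lead time 21≤25).
P4: not dominated.
P5: not dominated.
P6: not dominated.
P7: not dominated (best defect rate).
P8: not dominated (best lead time).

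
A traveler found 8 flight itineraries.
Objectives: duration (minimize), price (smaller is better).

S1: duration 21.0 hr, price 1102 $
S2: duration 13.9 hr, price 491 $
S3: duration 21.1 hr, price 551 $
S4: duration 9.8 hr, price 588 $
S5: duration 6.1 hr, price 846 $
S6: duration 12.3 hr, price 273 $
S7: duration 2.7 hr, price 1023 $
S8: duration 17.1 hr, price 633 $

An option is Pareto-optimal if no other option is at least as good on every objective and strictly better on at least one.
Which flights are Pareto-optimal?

S1: dominated by S2 (duration 13.9≤21.0, price 491≤1102).
S2: dominated by S6 (duration 12.3≤13.9, price 273≤491).
S3: dominated by S2 (duration 13.9≤21.1, price 491≤551).
S4: not dominated.
S5: not dominated.
S6: not dominated (best price).
S7: not dominated (best duration).
S8: dominated by S2 (duration 13.9≤17.1, price 491≤633).

S4, S5, S6, S7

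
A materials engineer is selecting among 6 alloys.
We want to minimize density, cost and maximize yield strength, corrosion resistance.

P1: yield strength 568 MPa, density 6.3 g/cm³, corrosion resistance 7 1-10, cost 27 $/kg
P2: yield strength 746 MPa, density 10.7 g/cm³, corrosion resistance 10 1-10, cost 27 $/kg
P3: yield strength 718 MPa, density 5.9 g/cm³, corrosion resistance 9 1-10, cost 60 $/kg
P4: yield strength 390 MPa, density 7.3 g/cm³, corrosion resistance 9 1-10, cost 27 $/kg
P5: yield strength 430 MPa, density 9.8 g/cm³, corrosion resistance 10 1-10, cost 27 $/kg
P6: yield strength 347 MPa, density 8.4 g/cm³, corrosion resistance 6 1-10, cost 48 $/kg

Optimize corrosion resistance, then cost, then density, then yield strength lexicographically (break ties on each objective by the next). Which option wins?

First maximize corrosion resistance: best is 10, kept {P2, P5}.
Then minimize cost: best is 27, kept {P2, P5}.
Then minimize density: best is 9.8, kept {P5}.

P5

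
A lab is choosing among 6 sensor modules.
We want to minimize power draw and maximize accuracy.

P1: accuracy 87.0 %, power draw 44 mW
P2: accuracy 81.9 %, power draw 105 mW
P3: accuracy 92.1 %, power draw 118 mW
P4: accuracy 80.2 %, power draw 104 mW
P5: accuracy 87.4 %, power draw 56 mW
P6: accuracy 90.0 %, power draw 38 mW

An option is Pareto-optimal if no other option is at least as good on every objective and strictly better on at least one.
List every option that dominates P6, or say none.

P1: worse on accuracy (87.0 vs 90.0).
P2: worse on accuracy (81.9 vs 90.0).
P3: worse on power draw (118 vs 38).
P4: worse on accuracy (80.2 vs 90.0).
P5: worse on accuracy (87.4 vs 90.0).
No option dominates P6.

none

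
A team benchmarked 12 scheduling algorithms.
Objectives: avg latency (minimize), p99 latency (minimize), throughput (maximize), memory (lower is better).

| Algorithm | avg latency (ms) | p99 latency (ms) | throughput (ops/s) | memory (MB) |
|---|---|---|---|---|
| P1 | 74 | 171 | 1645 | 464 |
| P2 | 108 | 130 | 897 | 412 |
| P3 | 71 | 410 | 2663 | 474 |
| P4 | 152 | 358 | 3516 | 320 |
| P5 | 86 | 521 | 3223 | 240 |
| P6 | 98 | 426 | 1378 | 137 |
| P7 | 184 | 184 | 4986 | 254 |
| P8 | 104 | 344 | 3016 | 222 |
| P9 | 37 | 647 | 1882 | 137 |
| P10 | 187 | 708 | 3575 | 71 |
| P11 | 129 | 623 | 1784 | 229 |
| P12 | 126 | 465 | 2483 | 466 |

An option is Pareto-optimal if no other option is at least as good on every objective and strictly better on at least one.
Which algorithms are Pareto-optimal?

P1, P2, P3, P4, P5, P6, P7, P8, P9, P10

P1: not dominated.
P2: not dominated (best p99 latency).
P3: not dominated.
P4: not dominated.
P5: not dominated.
P6: not dominated.
P7: not dominated (best throughput).
P8: not dominated.
P9: not dominated (best avg latency).
P10: not dominated (best memory).
P11: dominated by P8 (avg latency 104≤129, p99 latency 344≤623, throughput 3016≥1784, memory 222≤229).
P12: dominated by P8 (avg latency 104≤126, p99 latency 344≤465, throughput 3016≥2483, memory 222≤466).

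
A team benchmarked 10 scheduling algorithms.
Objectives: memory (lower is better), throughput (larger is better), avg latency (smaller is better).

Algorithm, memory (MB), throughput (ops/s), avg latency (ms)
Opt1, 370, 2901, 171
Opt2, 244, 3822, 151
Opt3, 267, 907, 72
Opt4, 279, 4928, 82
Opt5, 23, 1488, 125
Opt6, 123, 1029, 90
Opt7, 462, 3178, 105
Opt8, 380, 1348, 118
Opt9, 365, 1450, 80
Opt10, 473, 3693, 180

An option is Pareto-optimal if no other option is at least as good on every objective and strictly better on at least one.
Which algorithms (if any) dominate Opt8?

Opt4: memory 279≤380, throughput 4928≥1348, avg latency 82≤118 — dominates Opt8.
Opt9: memory 365≤380, throughput 1450≥1348, avg latency 80≤118 — dominates Opt8.
Others (Opt1, Opt2, Opt3, Opt5, Opt6, Opt7, Opt10) are each worse than Opt8 on at least one objective.

Opt4, Opt9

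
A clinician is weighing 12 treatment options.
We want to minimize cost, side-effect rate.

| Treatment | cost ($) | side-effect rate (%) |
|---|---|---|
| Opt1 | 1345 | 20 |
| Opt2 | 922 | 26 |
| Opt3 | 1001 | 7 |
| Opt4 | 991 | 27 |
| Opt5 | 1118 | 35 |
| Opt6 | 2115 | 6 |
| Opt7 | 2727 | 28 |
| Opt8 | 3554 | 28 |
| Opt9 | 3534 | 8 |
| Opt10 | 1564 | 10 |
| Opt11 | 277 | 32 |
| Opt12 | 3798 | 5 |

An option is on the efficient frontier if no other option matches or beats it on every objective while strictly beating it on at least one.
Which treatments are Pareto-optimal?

Opt2, Opt3, Opt6, Opt11, Opt12

Opt1: dominated by Opt3 (cost 1001≤1345, side-effect rate 7≤20).
Opt2: not dominated.
Opt3: not dominated.
Opt4: dominated by Opt2 (cost 922≤991, side-effect rate 26≤27).
Opt5: dominated by Opt2 (cost 922≤1118, side-effect rate 26≤35).
Opt6: not dominated.
Opt7: dominated by Opt1 (cost 1345≤2727, side-effect rate 20≤28).
Opt8: dominated by Opt1 (cost 1345≤3554, side-effect rate 20≤28).
Opt9: dominated by Opt3 (cost 1001≤3534, side-effect rate 7≤8).
Opt10: dominated by Opt3 (cost 1001≤1564, side-effect rate 7≤10).
Opt11: not dominated (best cost).
Opt12: not dominated (best side-effect rate).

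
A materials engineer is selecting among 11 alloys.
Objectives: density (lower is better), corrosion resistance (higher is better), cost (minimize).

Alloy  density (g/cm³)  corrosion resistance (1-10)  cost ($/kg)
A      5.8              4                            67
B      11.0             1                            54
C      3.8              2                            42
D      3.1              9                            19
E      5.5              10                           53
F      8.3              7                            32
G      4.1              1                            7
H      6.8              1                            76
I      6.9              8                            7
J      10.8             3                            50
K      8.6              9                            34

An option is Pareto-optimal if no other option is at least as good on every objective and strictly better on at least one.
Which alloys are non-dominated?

A: dominated by D (density 3.1≤5.8, corrosion resistance 9≥4, cost 19≤67).
B: dominated by C (density 3.8≤11.0, corrosion resistance 2≥1, cost 42≤54).
C: dominated by D (density 3.1≤3.8, corrosion resistance 9≥2, cost 19≤42).
D: not dominated (best density).
E: not dominated (best corrosion resistance).
F: dominated by D (density 3.1≤8.3, corrosion resistance 9≥7, cost 19≤32).
G: not dominated.
H: dominated by A (density 5.8≤6.8, corrosion resistance 4≥1, cost 67≤76).
I: not dominated.
J: dominated by D (density 3.1≤10.8, corrosion resistance 9≥3, cost 19≤50).
K: dominated by D (density 3.1≤8.6, corrosion resistance 9≥9, cost 19≤34).

D, E, G, I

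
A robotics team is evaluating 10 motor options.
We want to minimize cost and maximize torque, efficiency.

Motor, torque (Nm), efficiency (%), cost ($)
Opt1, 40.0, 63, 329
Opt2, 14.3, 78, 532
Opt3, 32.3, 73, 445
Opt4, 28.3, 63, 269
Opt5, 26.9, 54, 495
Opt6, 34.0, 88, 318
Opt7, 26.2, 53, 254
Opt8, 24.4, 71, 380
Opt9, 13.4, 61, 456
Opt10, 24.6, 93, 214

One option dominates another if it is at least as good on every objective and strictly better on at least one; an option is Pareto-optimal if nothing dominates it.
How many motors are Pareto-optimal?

Opt1: not dominated (best torque).
Opt2: dominated by Opt6 (torque 34.0≥14.3, efficiency 88≥78, cost 318≤532).
Opt3: dominated by Opt6 (torque 34.0≥32.3, efficiency 88≥73, cost 318≤445).
Opt4: not dominated.
Opt5: dominated by Opt1 (torque 40.0≥26.9, efficiency 63≥54, cost 329≤495).
Opt6: not dominated.
Opt7: not dominated.
Opt8: dominated by Opt6 (torque 34.0≥24.4, efficiency 88≥71, cost 318≤380).
Opt9: dominated by Opt1 (torque 40.0≥13.4, efficiency 63≥61, cost 329≤456).
Opt10: not dominated (best efficiency).
Pareto-optimal: Opt1, Opt4, Opt6, Opt7, Opt10 → 5.

5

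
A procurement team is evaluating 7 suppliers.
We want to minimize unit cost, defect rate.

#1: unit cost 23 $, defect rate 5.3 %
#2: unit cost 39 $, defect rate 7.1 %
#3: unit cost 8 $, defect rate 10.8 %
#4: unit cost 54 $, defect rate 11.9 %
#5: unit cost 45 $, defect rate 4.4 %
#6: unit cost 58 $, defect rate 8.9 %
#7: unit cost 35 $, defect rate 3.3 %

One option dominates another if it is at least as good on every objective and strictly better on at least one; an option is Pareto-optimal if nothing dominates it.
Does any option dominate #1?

#2: worse on unit cost (39 vs 23).
#3: worse on defect rate (10.8 vs 5.3).
#4: worse on unit cost (54 vs 23).
#5: worse on unit cost (45 vs 23).
#6: worse on unit cost (58 vs 23).
#7: worse on unit cost (35 vs 23).
No option is at least as good as #1 on every objective and strictly better on one.

No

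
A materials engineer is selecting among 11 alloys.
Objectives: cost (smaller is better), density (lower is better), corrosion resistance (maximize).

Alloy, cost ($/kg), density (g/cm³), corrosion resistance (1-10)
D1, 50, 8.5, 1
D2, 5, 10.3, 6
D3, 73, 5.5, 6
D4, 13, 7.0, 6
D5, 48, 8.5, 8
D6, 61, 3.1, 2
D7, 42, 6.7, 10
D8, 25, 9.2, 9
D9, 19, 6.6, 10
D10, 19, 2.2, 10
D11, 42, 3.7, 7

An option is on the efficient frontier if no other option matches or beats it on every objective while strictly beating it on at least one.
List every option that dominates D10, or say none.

D1: worse on cost (50 vs 19).
D2: worse on density (10.3 vs 2.2).
D3: worse on cost (73 vs 19).
D4: worse on density (7.0 vs 2.2).
D5: worse on cost (48 vs 19).
D6: worse on cost (61 vs 19).
D7: worse on cost (42 vs 19).
D8: worse on cost (25 vs 19).
D9: worse on density (6.6 vs 2.2).
D11: worse on cost (42 vs 19).
No option dominates D10.

none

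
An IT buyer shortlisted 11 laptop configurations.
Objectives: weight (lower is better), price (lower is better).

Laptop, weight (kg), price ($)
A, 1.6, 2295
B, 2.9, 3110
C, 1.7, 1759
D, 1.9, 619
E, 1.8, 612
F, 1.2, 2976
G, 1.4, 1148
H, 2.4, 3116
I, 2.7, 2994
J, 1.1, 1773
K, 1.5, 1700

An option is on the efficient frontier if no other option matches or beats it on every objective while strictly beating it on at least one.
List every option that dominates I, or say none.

A, C, D, E, F, G, J, K

A: weight 1.6≤2.7, price 2295≤2994 — dominates I.
C: weight 1.7≤2.7, price 1759≤2994 — dominates I.
D: weight 1.9≤2.7, price 619≤2994 — dominates I.
E: weight 1.8≤2.7, price 612≤2994 — dominates I.
F: weight 1.2≤2.7, price 2976≤2994 — dominates I.
G: weight 1.4≤2.7, price 1148≤2994 — dominates I.
J: weight 1.1≤2.7, price 1773≤2994 — dominates I.
K: weight 1.5≤2.7, price 1700≤2994 — dominates I.
Others (B, H) are each worse than I on at least one objective.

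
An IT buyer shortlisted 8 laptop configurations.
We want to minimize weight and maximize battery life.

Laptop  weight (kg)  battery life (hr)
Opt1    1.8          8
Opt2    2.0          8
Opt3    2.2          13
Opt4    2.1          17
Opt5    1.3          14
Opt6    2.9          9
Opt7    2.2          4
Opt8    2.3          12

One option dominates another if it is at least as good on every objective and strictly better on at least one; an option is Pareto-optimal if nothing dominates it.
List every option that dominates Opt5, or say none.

Opt1: worse on weight (1.8 vs 1.3).
Opt2: worse on weight (2.0 vs 1.3).
Opt3: worse on weight (2.2 vs 1.3).
Opt4: worse on weight (2.1 vs 1.3).
Opt6: worse on weight (2.9 vs 1.3).
Opt7: worse on weight (2.2 vs 1.3).
Opt8: worse on weight (2.3 vs 1.3).
No option dominates Opt5.

none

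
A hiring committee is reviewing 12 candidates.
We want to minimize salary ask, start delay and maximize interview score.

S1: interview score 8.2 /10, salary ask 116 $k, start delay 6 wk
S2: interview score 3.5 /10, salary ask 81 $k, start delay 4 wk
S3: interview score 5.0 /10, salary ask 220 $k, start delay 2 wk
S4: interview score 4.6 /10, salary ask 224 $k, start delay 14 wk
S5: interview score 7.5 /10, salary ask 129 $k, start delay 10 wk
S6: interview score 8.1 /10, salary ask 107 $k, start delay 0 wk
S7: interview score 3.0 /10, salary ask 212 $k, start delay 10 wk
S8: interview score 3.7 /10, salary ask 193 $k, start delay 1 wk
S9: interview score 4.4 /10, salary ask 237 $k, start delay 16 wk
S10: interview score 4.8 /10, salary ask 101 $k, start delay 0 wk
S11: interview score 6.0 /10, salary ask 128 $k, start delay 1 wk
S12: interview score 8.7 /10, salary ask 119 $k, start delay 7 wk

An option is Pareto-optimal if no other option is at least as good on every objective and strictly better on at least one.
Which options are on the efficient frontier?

S1: not dominated.
S2: not dominated (best salary ask).
S3: dominated by S6 (interview score 8.1≥5.0, salary ask 107≤220, start delay 0≤2).
S4: dominated by S1 (interview score 8.2≥4.6, salary ask 116≤224, start delay 6≤14).
S5: dominated by S1 (interview score 8.2≥7.5, salary ask 116≤129, start delay 6≤10).
S6: not dominated.
S7: dominated by S1 (interview score 8.2≥3.0, salary ask 116≤212, start delay 6≤10).
S8: dominated by S6 (interview score 8.1≥3.7, salary ask 107≤193, start delay 0≤1).
S9: dominated by S1 (interview score 8.2≥4.4, salary ask 116≤237, start delay 6≤16).
S10: not dominated.
S11: dominated by S6 (interview score 8.1≥6.0, salary ask 107≤128, start delay 0≤1).
S12: not dominated (best interview score).

S1, S2, S6, S10, S12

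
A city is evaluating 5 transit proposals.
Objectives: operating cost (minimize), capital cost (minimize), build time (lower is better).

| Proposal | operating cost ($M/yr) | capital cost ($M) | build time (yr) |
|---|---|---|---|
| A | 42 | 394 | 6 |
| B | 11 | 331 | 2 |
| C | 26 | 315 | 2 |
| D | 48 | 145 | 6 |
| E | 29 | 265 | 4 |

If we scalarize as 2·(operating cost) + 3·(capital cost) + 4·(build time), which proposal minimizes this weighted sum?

D

A: 2·42 + 3·394 + 4·6 = 1290
B: 2·11 + 3·331 + 4·2 = 1023
C: 2·26 + 3·315 + 4·2 = 1005
D: 2·48 + 3·145 + 4·6 = 555
E: 2·29 + 3·265 + 4·4 = 869
Lowest: D at 555.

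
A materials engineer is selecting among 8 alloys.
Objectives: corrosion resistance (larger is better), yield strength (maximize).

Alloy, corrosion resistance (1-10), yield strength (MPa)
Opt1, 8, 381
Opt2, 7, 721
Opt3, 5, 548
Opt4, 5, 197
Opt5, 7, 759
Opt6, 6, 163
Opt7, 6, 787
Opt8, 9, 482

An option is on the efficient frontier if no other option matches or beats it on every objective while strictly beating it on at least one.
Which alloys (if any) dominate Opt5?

Opt1: worse on yield strength (381 vs 759).
Opt2: worse on yield strength (721 vs 759).
Opt3: worse on corrosion resistance (5 vs 7).
Opt4: worse on corrosion resistance (5 vs 7).
Opt6: worse on corrosion resistance (6 vs 7).
Opt7: worse on corrosion resistance (6 vs 7).
Opt8: worse on yield strength (482 vs 759).
No option dominates Opt5.

none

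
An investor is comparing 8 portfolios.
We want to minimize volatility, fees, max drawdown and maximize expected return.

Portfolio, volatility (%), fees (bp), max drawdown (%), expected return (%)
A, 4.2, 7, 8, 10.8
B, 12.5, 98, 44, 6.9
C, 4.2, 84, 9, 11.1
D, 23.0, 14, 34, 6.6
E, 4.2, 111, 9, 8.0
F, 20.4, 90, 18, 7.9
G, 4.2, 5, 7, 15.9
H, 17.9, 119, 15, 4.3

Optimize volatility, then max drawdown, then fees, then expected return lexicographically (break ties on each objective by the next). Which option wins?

G

First minimize volatility: best is 4.2, kept {A, C, E, G}.
Then minimize max drawdown: best is 7, kept {G}.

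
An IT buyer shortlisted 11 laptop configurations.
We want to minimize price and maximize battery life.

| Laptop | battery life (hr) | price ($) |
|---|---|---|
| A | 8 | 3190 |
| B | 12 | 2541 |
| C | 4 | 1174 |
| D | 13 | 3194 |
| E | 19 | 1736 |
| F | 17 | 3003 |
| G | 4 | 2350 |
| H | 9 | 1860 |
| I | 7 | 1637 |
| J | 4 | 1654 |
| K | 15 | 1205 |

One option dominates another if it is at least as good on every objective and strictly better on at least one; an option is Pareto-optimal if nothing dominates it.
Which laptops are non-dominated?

C, E, K

A: dominated by B (battery life 12≥8, price 2541≤3190).
B: dominated by E (battery life 19≥12, price 1736≤2541).
C: not dominated (best price).
D: dominated by E (battery life 19≥13, price 1736≤3194).
E: not dominated (best battery life).
F: dominated by E (battery life 19≥17, price 1736≤3003).
G: dominated by C (battery life 4≥4, price 1174≤2350).
H: dominated by E (battery life 19≥9, price 1736≤1860).
I: dominated by K (battery life 15≥7, price 1205≤1637).
J: dominated by C (battery life 4≥4, price 1174≤1654).
K: not dominated.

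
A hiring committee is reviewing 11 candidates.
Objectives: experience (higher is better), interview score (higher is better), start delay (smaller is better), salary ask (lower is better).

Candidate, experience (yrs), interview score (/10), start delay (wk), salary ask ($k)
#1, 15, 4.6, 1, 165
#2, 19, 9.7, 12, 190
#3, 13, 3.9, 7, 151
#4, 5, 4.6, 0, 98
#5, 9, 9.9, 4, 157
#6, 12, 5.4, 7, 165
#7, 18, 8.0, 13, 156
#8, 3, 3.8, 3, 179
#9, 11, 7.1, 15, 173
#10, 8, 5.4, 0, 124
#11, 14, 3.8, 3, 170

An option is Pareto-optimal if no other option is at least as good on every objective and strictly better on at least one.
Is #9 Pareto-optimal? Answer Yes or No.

No

#7 vs #9: experience 18≥11, interview score 8.0≥7.1, start delay 13≤15, salary ask 156≤173 — #7 is at least as good on every objective and strictly better on at least one, so #7 dominates #9.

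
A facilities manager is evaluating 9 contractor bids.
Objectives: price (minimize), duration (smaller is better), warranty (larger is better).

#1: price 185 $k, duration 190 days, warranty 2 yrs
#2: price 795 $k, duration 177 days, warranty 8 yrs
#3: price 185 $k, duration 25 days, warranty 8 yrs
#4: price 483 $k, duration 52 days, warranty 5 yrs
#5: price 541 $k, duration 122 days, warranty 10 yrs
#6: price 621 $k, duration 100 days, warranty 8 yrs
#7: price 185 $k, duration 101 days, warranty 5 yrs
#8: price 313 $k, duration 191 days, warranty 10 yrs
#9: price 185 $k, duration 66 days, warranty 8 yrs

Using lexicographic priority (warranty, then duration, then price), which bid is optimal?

#5

First maximize warranty: best is 10, kept {#5, #8}.
Then minimize duration: best is 122, kept {#5}.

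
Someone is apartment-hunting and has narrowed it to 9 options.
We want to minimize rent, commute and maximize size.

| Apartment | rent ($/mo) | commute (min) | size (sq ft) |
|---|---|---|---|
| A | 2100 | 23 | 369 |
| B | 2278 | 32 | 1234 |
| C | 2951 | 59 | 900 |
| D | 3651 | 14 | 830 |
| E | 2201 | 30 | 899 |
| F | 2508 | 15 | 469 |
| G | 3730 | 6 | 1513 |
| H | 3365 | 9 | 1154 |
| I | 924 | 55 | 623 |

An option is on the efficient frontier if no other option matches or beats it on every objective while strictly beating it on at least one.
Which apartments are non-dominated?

A, B, E, F, G, H, I

A: not dominated.
B: not dominated.
C: dominated by B (rent 2278≤2951, commute 32≤59, size 1234≥900).
D: dominated by H (rent 3365≤3651, commute 9≤14, size 1154≥830).
E: not dominated.
F: not dominated.
G: not dominated (best commute).
H: not dominated.
I: not dominated (best rent).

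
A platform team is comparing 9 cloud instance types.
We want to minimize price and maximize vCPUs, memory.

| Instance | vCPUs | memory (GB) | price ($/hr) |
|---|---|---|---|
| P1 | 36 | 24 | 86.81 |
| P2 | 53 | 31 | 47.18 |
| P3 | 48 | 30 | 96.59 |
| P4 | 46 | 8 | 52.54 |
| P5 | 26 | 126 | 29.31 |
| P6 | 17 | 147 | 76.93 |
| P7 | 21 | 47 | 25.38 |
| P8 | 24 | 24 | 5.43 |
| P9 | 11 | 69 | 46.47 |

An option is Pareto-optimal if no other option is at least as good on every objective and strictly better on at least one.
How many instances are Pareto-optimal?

P1: dominated by P2 (vCPUs 53≥36, memory 31≥24, price 47.18≤86.81).
P2: not dominated (best vCPUs).
P3: dominated by P2 (vCPUs 53≥48, memory 31≥30, price 47.18≤96.59).
P4: dominated by P2 (vCPUs 53≥46, memory 31≥8, price 47.18≤52.54).
P5: not dominated.
P6: not dominated (best memory).
P7: not dominated.
P8: not dominated (best price).
P9: dominated by P5 (vCPUs 26≥11, memory 126≥69, price 29.31≤46.47).
Pareto-optimal: P2, P5, P6, P7, P8 → 5.

5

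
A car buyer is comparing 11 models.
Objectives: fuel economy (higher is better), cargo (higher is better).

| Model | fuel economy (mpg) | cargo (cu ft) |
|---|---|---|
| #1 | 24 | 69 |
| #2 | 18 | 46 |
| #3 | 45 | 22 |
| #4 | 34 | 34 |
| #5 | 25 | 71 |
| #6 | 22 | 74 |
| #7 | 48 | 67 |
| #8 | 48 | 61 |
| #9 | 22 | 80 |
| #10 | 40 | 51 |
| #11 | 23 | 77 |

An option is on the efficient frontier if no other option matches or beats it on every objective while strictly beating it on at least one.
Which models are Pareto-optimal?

#1: dominated by #5 (fuel economy 25≥24, cargo 71≥69).
#2: dominated by #1 (fuel economy 24≥18, cargo 69≥46).
#3: dominated by #7 (fuel economy 48≥45, cargo 67≥22).
#4: dominated by #7 (fuel economy 48≥34, cargo 67≥34).
#5: not dominated.
#6: dominated by #9 (fuel economy 22≥22, cargo 80≥74).
#7: not dominated.
#8: dominated by #7 (fuel economy 48≥48, cargo 67≥61).
#9: not dominated (best cargo).
#10: dominated by #7 (fuel economy 48≥40, cargo 67≥51).
#11: not dominated.

#5, #7, #9, #11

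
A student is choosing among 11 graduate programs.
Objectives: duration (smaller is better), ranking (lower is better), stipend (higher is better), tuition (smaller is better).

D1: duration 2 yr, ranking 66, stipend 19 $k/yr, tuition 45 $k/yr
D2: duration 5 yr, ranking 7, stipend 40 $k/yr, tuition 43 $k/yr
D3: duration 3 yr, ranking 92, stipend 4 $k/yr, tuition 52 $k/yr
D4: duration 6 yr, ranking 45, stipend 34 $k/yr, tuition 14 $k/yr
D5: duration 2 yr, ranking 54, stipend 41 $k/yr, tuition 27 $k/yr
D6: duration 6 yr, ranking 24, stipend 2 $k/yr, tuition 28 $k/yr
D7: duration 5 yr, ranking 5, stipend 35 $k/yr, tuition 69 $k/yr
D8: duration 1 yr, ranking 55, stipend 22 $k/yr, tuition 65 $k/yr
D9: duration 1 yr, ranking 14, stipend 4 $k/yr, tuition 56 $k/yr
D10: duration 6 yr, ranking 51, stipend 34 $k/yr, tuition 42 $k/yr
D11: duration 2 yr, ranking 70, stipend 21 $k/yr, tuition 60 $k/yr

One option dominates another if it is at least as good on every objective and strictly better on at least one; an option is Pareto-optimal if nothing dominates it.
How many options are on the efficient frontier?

7

D1: dominated by D5 (duration 2≤2, ranking 54≤66, stipend 41≥19, tuition 27≤45).
D2: not dominated.
D3: dominated by D1 (duration 2≤3, ranking 66≤92, stipend 19≥4, tuition 45≤52).
D4: not dominated (best tuition).
D5: not dominated (best stipend).
D6: not dominated.
D7: not dominated (best ranking).
D8: not dominated.
D9: not dominated.
D10: dominated by D4 (duration 6≤6, ranking 45≤51, stipend 34≥34, tuition 14≤42).
D11: dominated by D5 (duration 2≤2, ranking 54≤70, stipend 41≥21, tuition 27≤60).
Pareto-optimal: D2, D4, D5, D6, D7, D8, D9 → 7.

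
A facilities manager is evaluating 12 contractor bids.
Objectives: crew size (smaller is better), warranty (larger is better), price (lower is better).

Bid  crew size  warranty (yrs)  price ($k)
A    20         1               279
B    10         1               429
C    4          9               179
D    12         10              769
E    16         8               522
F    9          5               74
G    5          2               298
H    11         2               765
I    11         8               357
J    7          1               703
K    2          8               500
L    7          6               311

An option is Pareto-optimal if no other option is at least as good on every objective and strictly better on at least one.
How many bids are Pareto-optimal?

A: dominated by C (crew size 4≤20, warranty 9≥1, price 179≤279).
B: dominated by C (crew size 4≤10, warranty 9≥1, price 179≤429).
C: not dominated.
D: not dominated (best warranty).
E: dominated by C (crew size 4≤16, warranty 9≥8, price 179≤522).
F: not dominated (best price).
G: dominated by C (crew size 4≤5, warranty 9≥2, price 179≤298).
H: dominated by C (crew size 4≤11, warranty 9≥2, price 179≤765).
I: dominated by C (crew size 4≤11, warranty 9≥8, price 179≤357).
J: dominated by C (crew size 4≤7, warranty 9≥1, price 179≤703).
K: not dominated (best crew size).
L: dominated by C (crew size 4≤7, warranty 9≥6, price 179≤311).
Pareto-optimal: C, D, F, K → 4.

4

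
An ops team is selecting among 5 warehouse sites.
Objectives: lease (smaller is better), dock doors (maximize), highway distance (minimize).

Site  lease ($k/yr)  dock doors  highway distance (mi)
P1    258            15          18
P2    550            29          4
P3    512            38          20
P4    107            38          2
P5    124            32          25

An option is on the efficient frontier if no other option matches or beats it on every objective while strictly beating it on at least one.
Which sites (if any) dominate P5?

P4

P4: lease 107≤124, dock doors 38≥32, highway distance 2≤25 — dominates P5.
Others (P1, P2, P3) are each worse than P5 on at least one objective.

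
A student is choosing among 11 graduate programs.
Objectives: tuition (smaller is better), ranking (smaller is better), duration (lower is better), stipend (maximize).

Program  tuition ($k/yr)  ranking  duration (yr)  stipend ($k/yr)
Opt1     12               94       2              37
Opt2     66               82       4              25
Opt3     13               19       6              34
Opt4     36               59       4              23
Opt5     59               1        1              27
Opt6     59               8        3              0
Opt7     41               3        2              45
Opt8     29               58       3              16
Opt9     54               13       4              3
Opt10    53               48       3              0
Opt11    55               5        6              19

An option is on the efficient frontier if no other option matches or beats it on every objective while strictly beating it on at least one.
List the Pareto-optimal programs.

Opt1: not dominated (best tuition).
Opt2: dominated by Opt5 (tuition 59≤66, ranking 1≤82, duration 1≤4, stipend 27≥25).
Opt3: not dominated.
Opt4: not dominated.
Opt5: not dominated (best ranking).
Opt6: dominated by Opt5 (tuition 59≤59, ranking 1≤8, duration 1≤3, stipend 27≥0).
Opt7: not dominated (best stipend).
Opt8: not dominated.
Opt9: dominated by Opt7 (tuition 41≤54, ranking 3≤13, duration 2≤4, stipend 45≥3).
Opt10: dominated by Opt7 (tuition 41≤53, ranking 3≤48, duration 2≤3, stipend 45≥0).
Opt11: dominated by Opt7 (tuition 41≤55, ranking 3≤5, duration 2≤6, stipend 45≥19).

Opt1, Opt3, Opt4, Opt5, Opt7, Opt8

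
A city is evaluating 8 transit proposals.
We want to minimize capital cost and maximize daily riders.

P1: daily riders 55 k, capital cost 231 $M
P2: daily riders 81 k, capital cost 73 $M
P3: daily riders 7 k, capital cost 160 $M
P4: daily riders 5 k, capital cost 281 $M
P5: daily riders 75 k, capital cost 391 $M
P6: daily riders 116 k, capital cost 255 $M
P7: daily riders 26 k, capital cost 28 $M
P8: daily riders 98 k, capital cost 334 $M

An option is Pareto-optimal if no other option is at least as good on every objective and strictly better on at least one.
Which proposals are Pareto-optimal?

P2, P6, P7

P1: dominated by P2 (daily riders 81≥55, capital cost 73≤231).
P2: not dominated.
P3: dominated by P2 (daily riders 81≥7, capital cost 73≤160).
P4: dominated by P1 (daily riders 55≥5, capital cost 231≤281).
P5: dominated by P2 (daily riders 81≥75, capital cost 73≤391).
P6: not dominated (best daily riders).
P7: not dominated (best capital cost).
P8: dominated by P6 (daily riders 116≥98, capital cost 255≤334).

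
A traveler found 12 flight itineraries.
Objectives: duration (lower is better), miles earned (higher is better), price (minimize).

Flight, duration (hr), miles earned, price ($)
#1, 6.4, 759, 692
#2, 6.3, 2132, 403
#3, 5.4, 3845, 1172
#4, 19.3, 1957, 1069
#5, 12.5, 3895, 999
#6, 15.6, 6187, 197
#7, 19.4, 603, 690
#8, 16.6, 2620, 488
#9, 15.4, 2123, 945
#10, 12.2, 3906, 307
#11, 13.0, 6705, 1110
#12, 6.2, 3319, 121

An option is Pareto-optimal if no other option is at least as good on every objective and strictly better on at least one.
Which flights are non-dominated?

#1: dominated by #2 (duration 6.3≤6.4, miles earned 2132≥759, price 403≤692).
#2: dominated by #12 (duration 6.2≤6.3, miles earned 3319≥2132, price 121≤403).
#3: not dominated (best duration).
#4: dominated by #2 (duration 6.3≤19.3, miles earned 2132≥1957, price 403≤1069).
#5: dominated by #10 (duration 12.2≤12.5, miles earned 3906≥3895, price 307≤999).
#6: not dominated.
#7: dominated by #2 (duration 6.3≤19.4, miles earned 2132≥603, price 403≤690).
#8: dominated by #6 (duration 15.6≤16.6, miles earned 6187≥2620, price 197≤488).
#9: dominated by #2 (duration 6.3≤15.4, miles earned 2132≥2123, price 403≤945).
#10: not dominated.
#11: not dominated (best miles earned).
#12: not dominated (best price).

#3, #6, #10, #11, #12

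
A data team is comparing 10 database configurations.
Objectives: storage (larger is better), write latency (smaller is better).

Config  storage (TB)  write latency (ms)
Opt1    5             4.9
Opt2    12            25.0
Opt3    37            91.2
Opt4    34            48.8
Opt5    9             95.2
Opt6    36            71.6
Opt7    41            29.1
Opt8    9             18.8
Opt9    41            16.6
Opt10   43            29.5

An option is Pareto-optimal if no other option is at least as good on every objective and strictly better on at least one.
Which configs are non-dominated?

Opt1, Opt9, Opt10

Opt1: not dominated (best write latency).
Opt2: dominated by Opt9 (storage 41≥12, write latency 16.6≤25.0).
Opt3: dominated by Opt7 (storage 41≥37, write latency 29.1≤91.2).
Opt4: dominated by Opt7 (storage 41≥34, write latency 29.1≤48.8).
Opt5: dominated by Opt2 (storage 12≥9, write latency 25.0≤95.2).
Opt6: dominated by Opt7 (storage 41≥36, write latency 29.1≤71.6).
Opt7: dominated by Opt9 (storage 41≥41, write latency 16.6≤29.1).
Opt8: dominated by Opt9 (storage 41≥9, write latency 16.6≤18.8).
Opt9: not dominated.
Opt10: not dominated (best storage).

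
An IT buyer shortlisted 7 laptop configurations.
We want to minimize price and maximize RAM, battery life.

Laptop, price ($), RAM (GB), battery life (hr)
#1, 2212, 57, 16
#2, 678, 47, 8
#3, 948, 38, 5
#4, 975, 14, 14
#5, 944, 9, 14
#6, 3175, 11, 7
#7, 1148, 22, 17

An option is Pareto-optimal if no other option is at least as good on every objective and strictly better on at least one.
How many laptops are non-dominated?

#1: not dominated (best RAM).
#2: not dominated (best price).
#3: dominated by #2 (price 678≤948, RAM 47≥38, battery life 8≥5).
#4: not dominated.
#5: not dominated.
#6: dominated by #1 (price 2212≤3175, RAM 57≥11, battery life 16≥7).
#7: not dominated (best battery life).
Pareto-optimal: #1, #2, #4, #5, #7 → 5.

5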